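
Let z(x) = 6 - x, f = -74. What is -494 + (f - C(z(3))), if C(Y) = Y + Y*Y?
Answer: -580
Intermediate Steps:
C(Y) = Y + Y²
-494 + (f - C(z(3))) = -494 + (-74 - (6 - 1*3)*(1 + (6 - 1*3))) = -494 + (-74 - (6 - 3)*(1 + (6 - 3))) = -494 + (-74 - 3*(1 + 3)) = -494 + (-74 - 3*4) = -494 + (-74 - 1*12) = -494 + (-74 - 12) = -494 - 86 = -580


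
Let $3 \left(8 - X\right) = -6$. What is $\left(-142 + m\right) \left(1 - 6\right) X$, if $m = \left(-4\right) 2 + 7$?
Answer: $7150$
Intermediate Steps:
$X = 10$ ($X = 8 - -2 = 8 + 2 = 10$)
$m = -1$ ($m = -8 + 7 = -1$)
$\left(-142 + m\right) \left(1 - 6\right) X = \left(-142 - 1\right) \left(1 - 6\right) 10 = - 143 \left(\left(-5\right) 10\right) = \left(-143\right) \left(-50\right) = 7150$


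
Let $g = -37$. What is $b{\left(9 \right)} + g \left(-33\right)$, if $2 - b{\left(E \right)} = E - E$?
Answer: $1223$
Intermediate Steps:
$b{\left(E \right)} = 2$ ($b{\left(E \right)} = 2 - \left(E - E\right) = 2 - 0 = 2 + 0 = 2$)
$b{\left(9 \right)} + g \left(-33\right) = 2 - -1221 = 2 + 1221 = 1223$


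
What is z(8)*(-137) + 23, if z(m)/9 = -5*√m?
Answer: 23 + 12330*√2 ≈ 17460.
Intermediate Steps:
z(m) = -45*√m (z(m) = 9*(-5*√m) = -45*√m)
z(8)*(-137) + 23 = -90*√2*(-137) + 23 = 12330*√2 + 23 = 23 + 12330*√2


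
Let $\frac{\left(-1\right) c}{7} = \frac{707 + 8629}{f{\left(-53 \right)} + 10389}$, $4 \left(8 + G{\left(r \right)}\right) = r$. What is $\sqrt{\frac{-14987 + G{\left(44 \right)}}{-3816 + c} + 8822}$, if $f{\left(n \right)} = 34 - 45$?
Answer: $\frac{2 \sqrt{2169982593079629}}{991695} \approx 93.946$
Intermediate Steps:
$f{\left(n \right)} = -11$
$G{\left(r \right)} = -8 + \frac{r}{4}$
$c = - \frac{32676}{5189}$ ($c = - 7 \frac{707 + 8629}{-11 + 10389} = - 7 \cdot \frac{9336}{10378} = - 7 \cdot 9336 \cdot \frac{1}{10378} = \left(-7\right) \frac{4668}{5189} = - \frac{32676}{5189} \approx -6.2972$)
$\sqrt{\frac{-14987 + G{\left(44 \right)}}{-3816 + c} + 8822} = \sqrt{\frac{-14987 + \left(-8 + \frac{1}{4} \cdot 44\right)}{-3816 - \frac{32676}{5189}} + 8822} = \sqrt{\frac{-14987 + \left(-8 + 11\right)}{- \frac{19833900}{5189}} + 8822} = \sqrt{\left(-14987 + 3\right) \left(- \frac{5189}{19833900}\right) + 8822} = \sqrt{\left(-14984\right) \left(- \frac{5189}{19833900}\right) + 8822} = \sqrt{\frac{19437994}{4958475} + 8822} = \sqrt{\frac{43763104444}{4958475}} = \frac{2 \sqrt{2169982593079629}}{991695}$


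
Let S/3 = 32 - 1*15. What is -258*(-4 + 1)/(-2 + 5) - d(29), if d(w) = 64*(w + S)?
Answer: -4862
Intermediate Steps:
S = 51 (S = 3*(32 - 1*15) = 3*(32 - 15) = 3*17 = 51)
d(w) = 3264 + 64*w (d(w) = 64*(w + 51) = 64*(51 + w) = 3264 + 64*w)
-258*(-4 + 1)/(-2 + 5) - d(29) = -258*(-4 + 1)/(-2 + 5) - (3264 + 64*29) = -(-774)/3 - (3264 + 1856) = -(-774)/3 - 1*5120 = -258*(-1) - 5120 = 258 - 5120 = -4862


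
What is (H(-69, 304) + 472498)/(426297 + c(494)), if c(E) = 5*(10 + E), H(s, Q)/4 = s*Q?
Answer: 388594/428817 ≈ 0.90620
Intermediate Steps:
H(s, Q) = 4*Q*s (H(s, Q) = 4*(s*Q) = 4*(Q*s) = 4*Q*s)
c(E) = 50 + 5*E
(H(-69, 304) + 472498)/(426297 + c(494)) = (4*304*(-69) + 472498)/(426297 + (50 + 5*494)) = (-83904 + 472498)/(426297 + (50 + 2470)) = 388594/(426297 + 2520) = 388594/428817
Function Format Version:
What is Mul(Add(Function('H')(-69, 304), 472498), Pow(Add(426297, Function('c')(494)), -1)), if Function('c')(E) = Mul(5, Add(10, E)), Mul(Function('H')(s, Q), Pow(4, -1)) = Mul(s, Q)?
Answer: Rational(388594, 428817) ≈ 0.90620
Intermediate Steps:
Function('H')(s, Q) = Mul(4, Q, s) (Function('H')(s, Q) = Mul(4, Mul(s, Q)) = Mul(4, Mul(Q, s)) = Mul(4, Q, s))
Function('c')(E) = Add(50, Mul(5, E))
Mul(Add(Function('H')(-69, 304), 472498), Pow(Add(426297, Function('c')(494)), -1)) = Mul(Add(Mul(4, 304, -69), 472498), Pow(Add(426297, Add(50, Mul(5, 494))), -1)) = Mul(Add(-83904, 472498), Pow(Add(426297, Add(50, 2470)), -1)) = Mul(388594, Pow(Add(426297, 2520), -1)) = Mul(388594, Pow(428817, -1)) = Mul(388594, Rational(1, 428817)) = Rational(388594, 428817)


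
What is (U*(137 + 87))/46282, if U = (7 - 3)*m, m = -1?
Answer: -448/23141 ≈ -0.019360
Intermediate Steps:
U = -4 (U = (7 - 3)*(-1) = 4*(-1) = -4)
(U*(137 + 87))/46282 = -4*(137 + 87)/46282 = -4*224*(1/46282) = -896*1/46282 = -448/23141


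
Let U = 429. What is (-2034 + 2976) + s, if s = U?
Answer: 1371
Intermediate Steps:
s = 429
(-2034 + 2976) + s = (-2034 + 2976) + 429 = 942 + 429 = 1371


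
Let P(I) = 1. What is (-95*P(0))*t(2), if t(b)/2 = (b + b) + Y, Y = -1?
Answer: -570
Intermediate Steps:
t(b) = -2 + 4*b (t(b) = 2*((b + b) - 1) = 2*(2*b - 1) = 2*(-1 + 2*b) = -2 + 4*b)
(-95*P(0))*t(2) = (-95*1)*(-2 + 4*2) = -95*(-2 + 8) = -95*6 = -570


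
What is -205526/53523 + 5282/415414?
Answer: -42547834639/11117101761 ≈ -3.8272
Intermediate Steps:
-205526/53523 + 5282/415414 = -205526*1/53523 + 5282*(1/415414) = -205526/53523 + 2641/207707 = -42547834639/11117101761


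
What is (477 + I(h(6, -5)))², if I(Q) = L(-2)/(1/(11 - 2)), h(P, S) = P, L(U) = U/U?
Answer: 236196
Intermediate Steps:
L(U) = 1
I(Q) = 9 (I(Q) = 1/1/(11 - 2) = 1/1/9 = 1/(⅑) = 1*9 = 9)
(477 + I(h(6, -5)))² = (477 + 9)² = 486² = 236196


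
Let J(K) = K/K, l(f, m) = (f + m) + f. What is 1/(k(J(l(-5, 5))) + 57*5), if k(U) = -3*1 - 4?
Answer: 1/278 ≈ 0.0035971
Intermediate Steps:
l(f, m) = m + 2*f
J(K) = 1
k(U) = -7 (k(U) = -3 - 4 = -7)
1/(k(J(l(-5, 5))) + 57*5) = 1/(-7 + 57*5) = 1/(-7 + 285) = 1/278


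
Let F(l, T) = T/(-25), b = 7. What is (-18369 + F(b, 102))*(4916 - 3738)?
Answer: -541087206/25 ≈ -2.1643e+7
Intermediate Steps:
F(l, T) = -T/25 (F(l, T) = T*(-1/25) = -T/25)
(-18369 + F(b, 102))*(4916 - 3738) = (-18369 - 1/25*102)*(4916 - 3738) = (-18369 - 102/25)*1178 = -459327/25*1178 = -541087206/25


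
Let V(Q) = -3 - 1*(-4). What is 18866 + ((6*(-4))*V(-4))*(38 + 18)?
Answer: 17522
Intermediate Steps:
V(Q) = 1 (V(Q) = -3 + 4 = 1)
18866 + ((6*(-4))*V(-4))*(38 + 18) = 18866 + ((6*(-4))*1)*(38 + 18) = 18866 - 24*1*56 = 18866 - 24*56 = 18866 - 1344 = 17522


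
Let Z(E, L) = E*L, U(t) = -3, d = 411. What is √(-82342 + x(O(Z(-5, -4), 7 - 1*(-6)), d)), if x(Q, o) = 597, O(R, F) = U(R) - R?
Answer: I*√81745 ≈ 285.91*I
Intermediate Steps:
O(R, F) = -3 - R
√(-82342 + x(O(Z(-5, -4), 7 - 1*(-6)), d)) = √(-82342 + 597) = √(-81745) = I*√81745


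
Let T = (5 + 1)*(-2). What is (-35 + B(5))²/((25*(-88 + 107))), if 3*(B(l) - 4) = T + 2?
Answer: 10609/4275 ≈ 2.4816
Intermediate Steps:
T = -12 (T = 6*(-2) = -12)
B(l) = ⅔ (B(l) = 4 + (-12 + 2)/3 = 4 + (⅓)*(-10) = 4 - 10/3 = ⅔)
(-35 + B(5))²/((25*(-88 + 107))) = (-35 + ⅔)²/((25*(-88 + 107))) = (-103/3)²/((25*19)) = (10609/9)/475 = (10609/9)*(1/475) = 10609/4275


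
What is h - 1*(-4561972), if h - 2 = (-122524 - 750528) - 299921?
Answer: 3389001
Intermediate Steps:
h = -1172971 (h = 2 + ((-122524 - 750528) - 299921) = 2 + (-873052 - 299921) = 2 - 1172973 = -1172971)
h - 1*(-4561972) = -1172971 - 1*(-4561972) = -1172971 + 4561972 = 3389001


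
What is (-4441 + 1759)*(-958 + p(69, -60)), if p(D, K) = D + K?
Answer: 2545218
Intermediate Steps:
(-4441 + 1759)*(-958 + p(69, -60)) = (-4441 + 1759)*(-958 + (69 - 60)) = -2682*(-958 + 9) = -2682*(-949) = 2545218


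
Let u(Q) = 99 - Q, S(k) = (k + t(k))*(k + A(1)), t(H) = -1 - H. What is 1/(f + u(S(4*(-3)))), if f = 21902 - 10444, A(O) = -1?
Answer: 1/11544 ≈ 8.6625e-5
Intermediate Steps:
S(k) = 1 - k (S(k) = (k + (-1 - k))*(k - 1) = -(-1 + k) = 1 - k)
f = 11458
1/(f + u(S(4*(-3)))) = 1/(11458 + (99 - (1 - 4*(-3)))) = 1/(11458 + (99 - (1 - 1*(-12)))) = 1/(11458 + (99 - (1 + 12))) = 1/(11458 + (99 - 1*13)) = 1/(11458 + (99 - 13)) = 1/(11458 + 86) = 1/11544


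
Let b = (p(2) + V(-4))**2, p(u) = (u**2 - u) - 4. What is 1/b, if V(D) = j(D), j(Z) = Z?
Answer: 1/36 ≈ 0.027778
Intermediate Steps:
V(D) = D
p(u) = -4 + u**2 - u
b = 36 (b = ((-4 + 2**2 - 1*2) - 4)**2 = ((-4 + 4 - 2) - 4)**2 = (-2 - 4)**2 = (-6)**2 = 36)
1/b = 1/36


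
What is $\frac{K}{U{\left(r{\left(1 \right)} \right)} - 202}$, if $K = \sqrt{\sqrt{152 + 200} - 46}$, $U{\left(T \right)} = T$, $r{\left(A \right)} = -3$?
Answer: $- \frac{i \sqrt{46 - 4 \sqrt{22}}}{205} \approx - 0.025459 i$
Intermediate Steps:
$K = \sqrt{-46 + 4 \sqrt{22}}$ ($K = \sqrt{\sqrt{352} - 46} = \sqrt{4 \sqrt{22} - 46} = \sqrt{-46 + 4 \sqrt{22}} \approx 5.219 i$)
$\frac{K}{U{\left(r{\left(1 \right)} \right)} - 202} = \frac{\sqrt{-46 + 4 \sqrt{22}}}{-3 - 202} = \frac{\sqrt{-46 + 4 \sqrt{22}}}{-205} = \sqrt{-46 + 4 \sqrt{22}} \left(- \frac{1}{205}\right) = - \frac{\sqrt{-46 + 4 \sqrt{22}}}{205}$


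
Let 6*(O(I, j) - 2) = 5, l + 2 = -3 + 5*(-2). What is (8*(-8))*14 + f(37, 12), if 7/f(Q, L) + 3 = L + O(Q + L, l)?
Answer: -63574/71 ≈ -895.41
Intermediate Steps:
l = -15 (l = -2 + (-3 + 5*(-2)) = -2 + (-3 - 10) = -2 - 13 = -15)
O(I, j) = 17/6 (O(I, j) = 2 + (⅙)*5 = 2 + ⅚ = 17/6)
f(Q, L) = 7/(-⅙ + L) (f(Q, L) = 7/(-3 + (L + 17/6)) = 7/(-3 + (17/6 + L)) = 7/(-⅙ + L))
(8*(-8))*14 + f(37, 12) = (8*(-8))*14 + 42/(-1 + 6*12) = -64*14 + 42/(-1 + 72) = -896 + 42/71 = -63574/71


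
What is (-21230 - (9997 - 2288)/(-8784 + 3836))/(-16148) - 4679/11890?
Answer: 437526116587/475007307280 ≈ 0.92109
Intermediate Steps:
(-21230 - (9997 - 2288)/(-8784 + 3836))/(-16148) - 4679/11890 = (-21230 - 7709/(-4948))*(-1/16148) - 4679*1/11890 = (-21230 - 7709*(-1)/4948)*(-1/16148) - 4679/11890 = (-21230 - 1*(-7709/4948))*(-1/16148) - 4679/11890 = (-21230 + 7709/4948)*(-1/16148) - 4679/11890 = -105038331/4948*(-1/16148) - 4679/11890 = 105038331/79900304 - 4679/11890 = 437526116587/475007307280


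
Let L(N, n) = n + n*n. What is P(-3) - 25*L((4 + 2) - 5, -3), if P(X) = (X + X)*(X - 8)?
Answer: -84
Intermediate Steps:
L(N, n) = n + n**2
P(X) = 2*X*(-8 + X) (P(X) = (2*X)*(-8 + X) = 2*X*(-8 + X))
P(-3) - 25*L((4 + 2) - 5, -3) = 2*(-3)*(-8 - 3) - (-75)*(1 - 3) = 2*(-3)*(-11) - (-75)*(-2) = 66 - 25*6 = 66 - 150 = -84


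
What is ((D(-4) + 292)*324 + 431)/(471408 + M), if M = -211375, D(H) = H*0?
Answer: 95039/260033 ≈ 0.36549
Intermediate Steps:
D(H) = 0
((D(-4) + 292)*324 + 431)/(471408 + M) = ((0 + 292)*324 + 431)/(471408 - 211375) = (292*324 + 431)/260033 = (94608 + 431)*(1/260033) = 95039*(1/260033) = 95039/260033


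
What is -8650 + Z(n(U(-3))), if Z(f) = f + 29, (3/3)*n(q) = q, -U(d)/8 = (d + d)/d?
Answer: -8637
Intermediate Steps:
U(d) = -16 (U(d) = -8*(d + d)/d = -8*2*d/d = -8*2 = -16)
n(q) = q
Z(f) = 29 + f
-8650 + Z(n(U(-3))) = -8650 + (29 - 16) = -8650 + 13 = -8637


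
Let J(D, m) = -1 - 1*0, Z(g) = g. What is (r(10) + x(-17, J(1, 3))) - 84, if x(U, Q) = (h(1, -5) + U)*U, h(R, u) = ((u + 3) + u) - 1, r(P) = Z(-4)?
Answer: 337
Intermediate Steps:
J(D, m) = -1 (J(D, m) = -1 + 0 = -1)
r(P) = -4
h(R, u) = 2 + 2*u (h(R, u) = ((3 + u) + u) - 1 = (3 + 2*u) - 1 = 2 + 2*u)
x(U, Q) = U*(-8 + U) (x(U, Q) = ((2 + 2*(-5)) + U)*U = ((2 - 10) + U)*U = (-8 + U)*U = U*(-8 + U))
(r(10) + x(-17, J(1, 3))) - 84 = (-4 - 17*(-8 - 17)) - 84 = (-4 - 17*(-25)) - 84 = (-4 + 425) - 84 = 421 - 84 = 337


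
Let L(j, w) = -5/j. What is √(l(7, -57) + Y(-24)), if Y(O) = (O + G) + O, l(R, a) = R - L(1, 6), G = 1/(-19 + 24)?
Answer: I*√895/5 ≈ 5.9833*I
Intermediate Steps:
G = ⅕ (G = 1/5 = ⅕ ≈ 0.20000)
l(R, a) = 5 + R (l(R, a) = R - (-5)/1 = R - (-5) = R - 1*(-5) = R + 5 = 5 + R)
Y(O) = ⅕ + 2*O (Y(O) = (O + ⅕) + O = (⅕ + O) + O = ⅕ + 2*O)
√(l(7, -57) + Y(-24)) = √((5 + 7) + (⅕ + 2*(-24))) = √(12 + (⅕ - 48)) = √(12 - 239/5) = √(-179/5) = I*√895/5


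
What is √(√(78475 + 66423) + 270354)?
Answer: √(270354 + √144898) ≈ 520.32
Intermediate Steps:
√(√(78475 + 66423) + 270354) = √(√144898 + 270354) = √(270354 + √144898)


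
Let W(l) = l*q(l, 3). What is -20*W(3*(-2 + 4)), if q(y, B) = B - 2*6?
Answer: 1080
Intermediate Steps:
q(y, B) = -12 + B (q(y, B) = B - 12 = -12 + B)
W(l) = -9*l (W(l) = l*(-12 + 3) = l*(-9) = -9*l)
-20*W(3*(-2 + 4)) = -(-180)*3*(-2 + 4) = -(-180)*3*2 = -(-180)*6 = -20*(-54) = 1080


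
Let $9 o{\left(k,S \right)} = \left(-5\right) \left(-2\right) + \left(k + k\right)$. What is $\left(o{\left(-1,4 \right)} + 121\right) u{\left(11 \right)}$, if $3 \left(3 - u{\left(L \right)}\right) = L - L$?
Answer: $\frac{1097}{3} \approx 365.67$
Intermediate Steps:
$u{\left(L \right)} = 3$ ($u{\left(L \right)} = 3 - \frac{L - L}{3} = 3 - 0 = 3 + 0 = 3$)
$o{\left(k,S \right)} = \frac{10}{9} + \frac{2 k}{9}$ ($o{\left(k,S \right)} = \frac{\left(-5\right) \left(-2\right) + \left(k + k\right)}{9} = \frac{10 + 2 k}{9} = \frac{10}{9} + \frac{2 k}{9}$)
$\left(o{\left(-1,4 \right)} + 121\right) u{\left(11 \right)} = \left(\left(\frac{10}{9} + \frac{2}{9} \left(-1\right)\right) + 121\right) 3 = \left(\left(\frac{10}{9} - \frac{2}{9}\right) + 121\right) 3 = \left(\frac{8}{9} + 121\right) 3 = \frac{1097}{9} \cdot 3 = \frac{1097}{3}$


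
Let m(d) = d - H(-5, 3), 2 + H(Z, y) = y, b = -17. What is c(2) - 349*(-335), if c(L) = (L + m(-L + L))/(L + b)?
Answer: 1753724/15 ≈ 1.1691e+5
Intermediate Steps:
H(Z, y) = -2 + y
m(d) = -1 + d (m(d) = d - (-2 + 3) = d - 1*1 = d - 1 = -1 + d)
c(L) = (-1 + L)/(-17 + L) (c(L) = (L + (-1 + (-L + L)))/(L - 17) = (L + (-1 + 0))/(-17 + L) = (L - 1)/(-17 + L) = (-1 + L)/(-17 + L))
c(2) - 349*(-335) = (-1 + 2)/(-17 + 2) - 349*(-335) = 1/(-15) + 116915 = -1/15*1 + 116915 = -1/15 + 116915 = 1753724/15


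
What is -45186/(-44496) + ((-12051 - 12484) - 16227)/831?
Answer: -98677577/2054232 ≈ -48.036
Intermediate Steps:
-45186/(-44496) + ((-12051 - 12484) - 16227)/831 = -45186*(-1/44496) + (-24535 - 16227)*(1/831) = 7531/7416 - 40762*1/831 = 7531/7416 - 40762/831 = -98677577/2054232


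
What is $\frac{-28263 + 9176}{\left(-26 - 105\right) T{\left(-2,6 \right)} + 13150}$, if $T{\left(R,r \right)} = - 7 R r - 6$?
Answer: $- \frac{19087}{2932} \approx -6.5099$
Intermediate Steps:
$T{\left(R,r \right)} = -6 - 7 R r$ ($T{\left(R,r \right)} = - 7 R r - 6 = -6 - 7 R r$)
$\frac{-28263 + 9176}{\left(-26 - 105\right) T{\left(-2,6 \right)} + 13150} = \frac{-28263 + 9176}{\left(-26 - 105\right) \left(-6 - \left(-14\right) 6\right) + 13150} = - \frac{19087}{- 131 \left(-6 + 84\right) + 13150} = - \frac{19087}{\left(-131\right) 78 + 13150} = - \frac{19087}{-10218 + 13150} = - \frac{19087}{2932}$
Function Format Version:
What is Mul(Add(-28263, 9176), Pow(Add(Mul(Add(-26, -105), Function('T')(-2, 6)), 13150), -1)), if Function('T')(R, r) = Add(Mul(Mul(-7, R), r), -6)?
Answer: Rational(-19087, 2932) ≈ -6.5099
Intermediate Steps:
Function('T')(R, r) = Add(-6, Mul(-7, R, r)) (Function('T')(R, r) = Add(Mul(-7, R, r), -6) = Add(-6, Mul(-7, R, r)))
Mul(Add(-28263, 9176), Pow(Add(Mul(Add(-26, -105), Function('T')(-2, 6)), 13150), -1)) = Mul(Add(-28263, 9176), Pow(Add(Mul(Add(-26, -105), Add(-6, Mul(-7, -2, 6))), 13150), -1)) = Mul(-19087, Pow(Add(Mul(-131, Add(-6, 84)), 13150), -1)) = Mul(-19087, Pow(Add(Mul(-131, 78), 13150), -1)) = Mul(-19087, Pow(Add(-10218, 13150), -1)) = Mul(-19087, Pow(2932, -1)) = Mul(-19087, Rational(1, 2932)) = Rational(-19087, 2932)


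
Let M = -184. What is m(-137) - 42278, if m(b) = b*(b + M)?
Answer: 1699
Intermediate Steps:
m(b) = b*(-184 + b) (m(b) = b*(b - 184) = b*(-184 + b))
m(-137) - 42278 = -137*(-184 - 137) - 42278 = -137*(-321) - 42278 = 43977 - 42278 = 1699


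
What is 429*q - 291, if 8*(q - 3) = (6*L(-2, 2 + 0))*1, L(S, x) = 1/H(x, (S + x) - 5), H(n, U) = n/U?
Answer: 1533/8 ≈ 191.63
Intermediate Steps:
L(S, x) = (-5 + S + x)/x (L(S, x) = 1/(x/((S + x) - 5)) = 1/(x/(-5 + S + x)) = (-5 + S + x)/x)
q = 9/8 (q = 3 + ((6*((-5 - 2 + (2 + 0))/(2 + 0)))*1)/8 = 3 + ((6*((-5 - 2 + 2)/2))*1)/8 = 3 + ((6*((½)*(-5)))*1)/8 = 3 + ((6*(-5/2))*1)/8 = 3 + (-15*1)/8 = 3 + (⅛)*(-15) = 3 - 15/8 = 9/8 ≈ 1.1250)
429*q - 291 = 429*(9/8) - 291 = 3861/8 - 291 = 1533/8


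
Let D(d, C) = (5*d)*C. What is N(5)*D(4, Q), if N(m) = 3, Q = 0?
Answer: 0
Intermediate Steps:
D(d, C) = 5*C*d
N(5)*D(4, Q) = 3*(5*0*4) = 3*0 = 0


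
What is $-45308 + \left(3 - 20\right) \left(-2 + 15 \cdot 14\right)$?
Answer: $-48844$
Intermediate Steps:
$-45308 + \left(3 - 20\right) \left(-2 + 15 \cdot 14\right) = -45308 - 17 \left(-2 + 210\right) = -45308 - 3536 = -48844$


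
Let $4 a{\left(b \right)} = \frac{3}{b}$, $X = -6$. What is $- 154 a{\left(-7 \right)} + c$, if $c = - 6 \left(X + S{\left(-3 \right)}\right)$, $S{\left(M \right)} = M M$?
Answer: $- \frac{3}{2} \approx -1.5$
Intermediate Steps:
$S{\left(M \right)} = M^{2}$
$c = -18$ ($c = - 6 \left(-6 + \left(-3\right)^{2}\right) = - 6 \left(-6 + 9\right) = \left(-6\right) 3 = -18$)
$a{\left(b \right)} = \frac{3}{4 b}$ ($a{\left(b \right)} = \frac{3 \frac{1}{b}}{4} = \frac{3}{4 b}$)
$- 154 a{\left(-7 \right)} + c = - 154 \frac{3}{4 \left(-7\right)} - 18 = - 154 \cdot \frac{3}{4} \left(- \frac{1}{7}\right) - 18 = \left(-154\right) \left(- \frac{3}{28}\right) - 18 = \frac{33}{2} - 18 = - \frac{3}{2}$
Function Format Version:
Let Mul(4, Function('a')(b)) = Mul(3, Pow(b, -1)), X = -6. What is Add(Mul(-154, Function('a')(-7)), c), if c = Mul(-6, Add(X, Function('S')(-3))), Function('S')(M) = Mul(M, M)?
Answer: Rational(-3, 2) ≈ -1.5000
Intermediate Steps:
Function('S')(M) = Pow(M, 2)
c = -18 (c = Mul(-6, Add(-6, Pow(-3, 2))) = Mul(-6, Add(-6, 9)) = Mul(-6, 3) = -18)
Function('a')(b) = Mul(Rational(3, 4), Pow(b, -1)) (Function('a')(b) = Mul(Rational(1, 4), Mul(3, Pow(b, -1))) = Mul(Rational(3, 4), Pow(b, -1)))
Add(Mul(-154, Function('a')(-7)), c) = Add(Mul(-154, Mul(Rational(3, 4), Pow(-7, -1))), -18) = Add(Mul(-154, Mul(Rational(3, 4), Rational(-1, 7))), -18) = Add(Mul(-154, Rational(-3, 28)), -18) = Add(Rational(33, 2), -18) = Rational(-3, 2)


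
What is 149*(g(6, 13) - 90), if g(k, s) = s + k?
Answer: -10579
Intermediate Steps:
g(k, s) = k + s
149*(g(6, 13) - 90) = 149*((6 + 13) - 90) = 149*(19 - 90) = 149*(-71) = -10579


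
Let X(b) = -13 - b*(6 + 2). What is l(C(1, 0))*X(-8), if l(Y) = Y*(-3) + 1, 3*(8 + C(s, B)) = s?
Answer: 1224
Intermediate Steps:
C(s, B) = -8 + s/3
X(b) = -13 - 8*b (X(b) = -13 - b*8 = -13 - 8*b)
l(Y) = 1 - 3*Y (l(Y) = -3*Y + 1 = 1 - 3*Y)
l(C(1, 0))*X(-8) = (1 - 3*(-8 + (1/3)*1))*(-13 - 8*(-8)) = (1 - 3*(-8 + 1/3))*(-13 + 64) = (1 - 3*(-23/3))*51 = (1 + 23)*51 = 24*51 = 1224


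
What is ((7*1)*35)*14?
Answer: 3430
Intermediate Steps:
((7*1)*35)*14 = (7*35)*14 = 245*14 = 3430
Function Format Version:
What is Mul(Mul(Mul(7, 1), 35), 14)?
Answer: 3430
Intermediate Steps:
Mul(Mul(Mul(7, 1), 35), 14) = Mul(Mul(7, 35), 14) = Mul(245, 14) = 3430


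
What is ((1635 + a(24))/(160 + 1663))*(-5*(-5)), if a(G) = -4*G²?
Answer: -16725/1823 ≈ -9.1744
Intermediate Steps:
((1635 + a(24))/(160 + 1663))*(-5*(-5)) = ((1635 - 4*24²)/(160 + 1663))*(-5*(-5)) = ((1635 - 4*576)/1823)*25 = ((1635 - 2304)*(1/1823))*25 = -669*1/1823*25 = -669/1823*25 = -16725/1823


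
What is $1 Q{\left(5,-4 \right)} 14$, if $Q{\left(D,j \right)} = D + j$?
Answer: $14$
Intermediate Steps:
$1 Q{\left(5,-4 \right)} 14 = 1 \left(5 - 4\right) 14 = 1 \cdot 1 \cdot 14 = 1 \cdot 14 = 14$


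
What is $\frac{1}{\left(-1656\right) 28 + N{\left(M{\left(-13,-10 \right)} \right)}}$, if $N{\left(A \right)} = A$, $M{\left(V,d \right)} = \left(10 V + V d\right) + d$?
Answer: $- \frac{1}{46378} \approx -2.1562 \cdot 10^{-5}$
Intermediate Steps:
$M{\left(V,d \right)} = d + 10 V + V d$
$\frac{1}{\left(-1656\right) 28 + N{\left(M{\left(-13,-10 \right)} \right)}} = \frac{1}{\left(-1656\right) 28 - 10} = \frac{1}{-46368 - 10} = \frac{1}{-46378} = - \frac{1}{46378}$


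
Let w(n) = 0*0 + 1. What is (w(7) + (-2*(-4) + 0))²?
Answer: 81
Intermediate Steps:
w(n) = 1 (w(n) = 0 + 1 = 1)
(w(7) + (-2*(-4) + 0))² = (1 + (-2*(-4) + 0))² = (1 + (8 + 0))² = (1 + 8)² = 9² = 81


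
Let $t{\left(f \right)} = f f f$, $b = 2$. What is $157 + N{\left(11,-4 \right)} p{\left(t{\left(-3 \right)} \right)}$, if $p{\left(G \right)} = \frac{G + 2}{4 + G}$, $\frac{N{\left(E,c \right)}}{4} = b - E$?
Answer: $\frac{2711}{23} \approx 117.87$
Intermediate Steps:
$N{\left(E,c \right)} = 8 - 4 E$ ($N{\left(E,c \right)} = 4 \left(2 - E\right) = 8 - 4 E$)
$t{\left(f \right)} = f^{3}$ ($t{\left(f \right)} = f^{2} f = f^{3}$)
$p{\left(G \right)} = \frac{2 + G}{4 + G}$
$157 + N{\left(11,-4 \right)} p{\left(t{\left(-3 \right)} \right)} = 157 + \left(8 - 44\right) \frac{2 + \left(-3\right)^{3}}{4 + \left(-3\right)^{3}} = 157 + \left(8 - 44\right) \frac{2 - 27}{4 - 27} = 157 - 36 \frac{1}{-23} \left(-25\right) = 157 - 36 \left(\left(- \frac{1}{23}\right) \left(-25\right)\right) = 157 - \frac{900}{23} = \frac{2711}{23}$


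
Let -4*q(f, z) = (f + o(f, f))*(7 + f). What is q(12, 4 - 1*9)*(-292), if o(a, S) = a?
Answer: 33288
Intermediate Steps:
q(f, z) = -f*(7 + f)/2 (q(f, z) = -(f + f)*(7 + f)/4 = -2*f*(7 + f)/4 = -f*(7 + f)/2)
q(12, 4 - 1*9)*(-292) = ((1/2)*12*(-7 - 1*12))*(-292) = ((1/2)*12*(-7 - 12))*(-292) = ((1/2)*12*(-19))*(-292) = -114*(-292) = 33288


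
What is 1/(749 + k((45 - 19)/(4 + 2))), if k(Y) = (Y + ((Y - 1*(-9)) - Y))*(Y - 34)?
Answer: 9/3181 ≈ 0.0028293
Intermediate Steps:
k(Y) = (-34 + Y)*(9 + Y) (k(Y) = (Y + ((Y + 9) - Y))*(-34 + Y) = (Y + ((9 + Y) - Y))*(-34 + Y) = (Y + 9)*(-34 + Y) = (9 + Y)*(-34 + Y) = (-34 + Y)*(9 + Y))
1/(749 + k((45 - 19)/(4 + 2))) = 1/(749 + (-306 + ((45 - 19)/(4 + 2))² - 25*(45 - 19)/(4 + 2))) = 1/(749 + (-306 + (26/6)² - 650/6)) = 1/(749 + (-306 + (26*(⅙))² - 650/6)) = 1/(749 + (-306 + (13/3)² - 25*13/3)) = 1/(749 + (-306 + 169/9 - 325/3)) = 1/(749 - 3560/9) = 1/(3181/9) = 9/3181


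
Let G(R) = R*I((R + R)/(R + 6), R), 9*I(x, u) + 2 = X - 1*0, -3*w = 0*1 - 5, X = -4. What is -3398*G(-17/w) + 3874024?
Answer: 19254588/5 ≈ 3.8509e+6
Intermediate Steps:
w = 5/3 (w = -(0*1 - 5)/3 = -(0 - 5)/3 = -⅓*(-5) = 5/3 ≈ 1.6667)
I(x, u) = -⅔ (I(x, u) = -2/9 + (-4 - 1*0)/9 = -2/9 + (-4 + 0)/9 = -2/9 + (⅑)*(-4) = -2/9 - 4/9 = -⅔)
G(R) = -2*R/3 (G(R) = R*(-⅔) = -2*R/3)
-3398*G(-17/w) + 3874024 = -(-6796)*(-17/5/3)/3 + 3874024 = -(-6796)*(-17*⅗)/3 + 3874024 = -(-6796)*(-51)/(3*5) + 3874024 = -3398*34/5 + 3874024 = -115532/5 + 3874024 = 19254588/5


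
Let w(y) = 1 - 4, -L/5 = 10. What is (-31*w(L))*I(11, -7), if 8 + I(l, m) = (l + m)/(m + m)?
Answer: -5394/7 ≈ -770.57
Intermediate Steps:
L = -50 (L = -5*10 = -50)
I(l, m) = -8 + (l + m)/(2*m) (I(l, m) = -8 + (l + m)/(m + m) = -8 + (l + m)/((2*m)) = -8 + (l + m)*(1/(2*m)) = -8 + (l + m)/(2*m))
w(y) = -3
(-31*w(L))*I(11, -7) = (-31*(-3))*((½)*(11 - 15*(-7))/(-7)) = 93*((½)*(-⅐)*(11 + 105)) = 93*((½)*(-⅐)*116) = 93*(-58/7) = -5394/7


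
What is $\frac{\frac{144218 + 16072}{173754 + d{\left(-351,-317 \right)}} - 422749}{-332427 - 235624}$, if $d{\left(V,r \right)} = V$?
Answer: $\frac{8145087173}{10944638617} \approx 0.74421$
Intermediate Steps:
$\frac{\frac{144218 + 16072}{173754 + d{\left(-351,-317 \right)}} - 422749}{-332427 - 235624} = \frac{\frac{144218 + 16072}{173754 - 351} - 422749}{-332427 - 235624} = \frac{\frac{160290}{173403} - 422749}{-568051} = \left(160290 \cdot \frac{1}{173403} - 422749\right) \left(- \frac{1}{568051}\right) = \left(\frac{17810}{19267} - 422749\right) \left(- \frac{1}{568051}\right) = \left(- \frac{8145087173}{19267}\right) \left(- \frac{1}{568051}\right) = \frac{8145087173}{10944638617}$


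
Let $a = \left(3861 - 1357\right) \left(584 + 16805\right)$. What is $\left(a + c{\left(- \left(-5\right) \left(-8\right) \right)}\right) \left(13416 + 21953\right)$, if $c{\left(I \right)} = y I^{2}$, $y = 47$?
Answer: $1542698727464$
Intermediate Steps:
$a = 43542056$ ($a = 2504 \cdot 17389 = 43542056$)
$c{\left(I \right)} = 47 I^{2}$
$\left(a + c{\left(- \left(-5\right) \left(-8\right) \right)}\right) \left(13416 + 21953\right) = \left(43542056 + 47 \left(- \left(-5\right) \left(-8\right)\right)^{2}\right) \left(13416 + 21953\right) = \left(43542056 + 47 \left(\left(-1\right) 40\right)^{2}\right) 35369 = \left(43542056 + 47 \left(-40\right)^{2}\right) 35369 = \left(43542056 + 47 \cdot 1600\right) 35369 = \left(43542056 + 75200\right) 35369 = 43617256 \cdot 35369 = 1542698727464$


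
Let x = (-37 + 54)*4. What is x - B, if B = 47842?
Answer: -47774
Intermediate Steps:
x = 68 (x = 17*4 = 68)
x - B = 68 - 1*47842 = 68 - 47842 = -47774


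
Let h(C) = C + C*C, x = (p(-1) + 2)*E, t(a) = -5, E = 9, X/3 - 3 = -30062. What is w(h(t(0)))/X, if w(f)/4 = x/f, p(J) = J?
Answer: -3/150295 ≈ -1.9961e-5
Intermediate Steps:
X = -90177 (X = 9 + 3*(-30062) = 9 - 90186 = -90177)
x = 9 (x = (-1 + 2)*9 = 1*9 = 9)
h(C) = C + C²
w(f) = 36/f (w(f) = 4*(9/f) = 36/f)
w(h(t(0)))/X = (36/((-5*(1 - 5))))/(-90177) = (36/((-5*(-4))))*(-1/90177) = (36/20)*(-1/90177) = (36*(1/20))*(-1/90177) = (9/5)*(-1/90177) = -3/150295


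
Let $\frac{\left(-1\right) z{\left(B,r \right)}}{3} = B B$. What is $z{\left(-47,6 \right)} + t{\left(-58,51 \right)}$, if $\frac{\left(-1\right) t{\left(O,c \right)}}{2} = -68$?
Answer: $-6491$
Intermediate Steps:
$t{\left(O,c \right)} = 136$ ($t{\left(O,c \right)} = \left(-2\right) \left(-68\right) = 136$)
$z{\left(B,r \right)} = - 3 B^{2}$ ($z{\left(B,r \right)} = - 3 B B = - 3 B^{2}$)
$z{\left(-47,6 \right)} + t{\left(-58,51 \right)} = - 3 \left(-47\right)^{2} + 136 = \left(-3\right) 2209 + 136 = -6627 + 136 = -6491$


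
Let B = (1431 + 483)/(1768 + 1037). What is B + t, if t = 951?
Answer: 80893/85 ≈ 951.68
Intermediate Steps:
B = 58/85 (B = 1914/2805 = 1914*(1/2805) = 58/85 ≈ 0.68235)
B + t = 58/85 + 951 = 80893/85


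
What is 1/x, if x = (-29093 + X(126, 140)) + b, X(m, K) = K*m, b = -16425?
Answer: -1/27878 ≈ -3.5871e-5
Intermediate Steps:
x = -27878 (x = (-29093 + 140*126) - 16425 = (-29093 + 17640) - 16425 = -11453 - 16425 = -27878)
1/x = 1/(-27878) = -1/27878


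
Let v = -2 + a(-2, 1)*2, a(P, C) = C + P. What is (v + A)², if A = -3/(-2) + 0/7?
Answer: 25/4 ≈ 6.2500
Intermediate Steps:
A = 3/2 (A = -3*(-½) + 0*(⅐) = 3/2 + 0 = 3/2 ≈ 1.5000)
v = -4 (v = -2 + (1 - 2)*2 = -2 - 1*2 = -2 - 2 = -4)
(v + A)² = (-4 + 3/2)² = (-5/2)² = 25/4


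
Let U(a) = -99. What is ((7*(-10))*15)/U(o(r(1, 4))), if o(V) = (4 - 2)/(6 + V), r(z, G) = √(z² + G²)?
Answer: 350/33 ≈ 10.606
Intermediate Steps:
r(z, G) = √(G² + z²)
o(V) = 2/(6 + V)
((7*(-10))*15)/U(o(r(1, 4))) = ((7*(-10))*15)/(-99) = -70*15*(-1/99) = -1050*(-1/99) = 350/33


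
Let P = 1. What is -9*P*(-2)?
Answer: 18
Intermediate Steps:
-9*P*(-2) = -9*1*(-2) = -9*(-2) = 18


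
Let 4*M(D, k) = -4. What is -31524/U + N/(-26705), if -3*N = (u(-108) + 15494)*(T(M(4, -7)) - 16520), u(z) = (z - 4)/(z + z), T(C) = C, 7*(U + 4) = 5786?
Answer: -6712380467546/2075859765 ≈ -3233.5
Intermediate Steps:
U = 5758/7 (U = -4 + (⅐)*5786 = -4 + 5786/7 = 5758/7 ≈ 822.57)
M(D, k) = -1 (M(D, k) = (¼)*(-4) = -1)
u(z) = (-4 + z)/(2*z) (u(z) = (-4 + z)/((2*z)) = (-4 + z)*(1/(2*z)) = (-4 + z)/(2*z))
N = 2303864464/27 (N = -((½)*(-4 - 108)/(-108) + 15494)*(-1 - 16520)/3 = -((½)*(-1/108)*(-112) + 15494)*(-16521)/3 = -(14/27 + 15494)*(-16521)/3 = -418352*(-16521)/81 = -⅓*(-2303864464/9) = 2303864464/27 ≈ 8.5328e+7)
-31524/U + N/(-26705) = -31524/5758/7 + (2303864464/27)/(-26705) = -31524*7/5758 + (2303864464/27)*(-1/26705) = -110334/2879 - 2303864464/721035 = -6712380467546/2075859765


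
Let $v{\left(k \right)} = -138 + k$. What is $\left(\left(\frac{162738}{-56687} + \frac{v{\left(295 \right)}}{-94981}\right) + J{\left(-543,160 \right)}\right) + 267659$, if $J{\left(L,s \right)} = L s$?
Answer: $\frac{973332646952876}{5384187947} \approx 1.8078 \cdot 10^{5}$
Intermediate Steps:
$\left(\left(\frac{162738}{-56687} + \frac{v{\left(295 \right)}}{-94981}\right) + J{\left(-543,160 \right)}\right) + 267659 = \left(\left(\frac{162738}{-56687} + \frac{-138 + 295}{-94981}\right) - 86880\right) + 267659 = \left(\left(162738 \left(- \frac{1}{56687}\right) + 157 \left(- \frac{1}{94981}\right)\right) - 86880\right) + 267659 = \left(\left(- \frac{162738}{56687} - \frac{157}{94981}\right) - 86880\right) + 267659 = \left(- \frac{15465917837}{5384187947} - 86880\right) + 267659 = - \frac{467793714753197}{5384187947} + 267659 = \frac{973332646952876}{5384187947}$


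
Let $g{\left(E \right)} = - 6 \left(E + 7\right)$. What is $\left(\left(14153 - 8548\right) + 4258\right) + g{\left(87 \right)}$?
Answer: $9299$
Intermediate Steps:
$g{\left(E \right)} = -42 - 6 E$ ($g{\left(E \right)} = - 6 \left(7 + E\right) = -42 - 6 E$)
$\left(\left(14153 - 8548\right) + 4258\right) + g{\left(87 \right)} = \left(\left(14153 - 8548\right) + 4258\right) - 564 = \left(5605 + 4258\right) - 564 = 9863 - 564 = 9299$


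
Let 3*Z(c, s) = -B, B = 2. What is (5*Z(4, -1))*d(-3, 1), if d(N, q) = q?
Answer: -10/3 ≈ -3.3333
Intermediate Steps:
Z(c, s) = -⅔ (Z(c, s) = (-1*2)/3 = (⅓)*(-2) = -⅔)
(5*Z(4, -1))*d(-3, 1) = (5*(-⅔))*1 = -10/3*1 = -10/3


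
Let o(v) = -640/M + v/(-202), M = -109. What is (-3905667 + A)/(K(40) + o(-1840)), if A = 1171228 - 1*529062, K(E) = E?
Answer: -35927882509/605280 ≈ -59357.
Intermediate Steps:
o(v) = 640/109 - v/202 (o(v) = -640/(-109) + v/(-202) = -640*(-1/109) + v*(-1/202) = 640/109 - v/202)
A = 642166 (A = 1171228 - 529062 = 642166)
(-3905667 + A)/(K(40) + o(-1840)) = (-3905667 + 642166)/(40 + (640/109 - 1/202*(-1840))) = -3263501/(40 + (640/109 + 920/101)) = -3263501/(40 + 164920/11009) = -3263501/605280/11009 = -3263501*11009/605280 = -35927882509/605280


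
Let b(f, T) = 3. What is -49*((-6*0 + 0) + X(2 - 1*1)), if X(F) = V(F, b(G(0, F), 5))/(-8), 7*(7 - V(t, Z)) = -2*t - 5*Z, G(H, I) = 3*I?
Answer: 231/4 ≈ 57.750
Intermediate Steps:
V(t, Z) = 7 + 2*t/7 + 5*Z/7 (V(t, Z) = 7 - (-2*t - 5*Z)/7 = 7 - (-5*Z - 2*t)/7 = 7 + (2*t/7 + 5*Z/7) = 7 + 2*t/7 + 5*Z/7)
X(F) = -8/7 - F/28 (X(F) = (7 + 2*F/7 + (5/7)*3)/(-8) = (7 + 2*F/7 + 15/7)*(-⅛) = (64/7 + 2*F/7)*(-⅛) = -8/7 - F/28)
-49*((-6*0 + 0) + X(2 - 1*1)) = -49*((-6*0 + 0) + (-8/7 - (2 - 1*1)/28)) = -49*((0 + 0) + (-8/7 - (2 - 1)/28)) = -49*(0 + (-8/7 - 1/28*1)) = -49*(0 + (-8/7 - 1/28)) = -49*(0 - 33/28) = -49*(-33/28) = 231/4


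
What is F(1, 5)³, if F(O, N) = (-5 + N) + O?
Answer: 1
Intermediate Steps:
F(O, N) = -5 + N + O
F(1, 5)³ = (-5 + 5 + 1)³ = 1³ = 1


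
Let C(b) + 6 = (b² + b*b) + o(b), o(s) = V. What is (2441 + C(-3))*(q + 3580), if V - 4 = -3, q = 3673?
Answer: 17798862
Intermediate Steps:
V = 1 (V = 4 - 3 = 1)
o(s) = 1
C(b) = -5 + 2*b² (C(b) = -6 + ((b² + b*b) + 1) = -6 + ((b² + b²) + 1) = -6 + (2*b² + 1) = -6 + (1 + 2*b²) = -5 + 2*b²)
(2441 + C(-3))*(q + 3580) = (2441 + (-5 + 2*(-3)²))*(3673 + 3580) = (2441 + (-5 + 2*9))*7253 = (2441 + (-5 + 18))*7253 = (2441 + 13)*7253 = 2454*7253 = 17798862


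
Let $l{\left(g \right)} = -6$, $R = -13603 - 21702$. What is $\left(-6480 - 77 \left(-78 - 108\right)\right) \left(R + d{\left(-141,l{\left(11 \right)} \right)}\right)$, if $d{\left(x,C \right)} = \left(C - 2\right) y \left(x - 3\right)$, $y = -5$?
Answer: $-322031730$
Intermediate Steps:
$R = -35305$ ($R = -13603 - 21702 = -35305$)
$d{\left(x,C \right)} = \left(-3 + x\right) \left(10 - 5 C\right)$ ($d{\left(x,C \right)} = \left(C - 2\right) \left(-5\right) \left(x - 3\right) = \left(-2 + C\right) \left(-5\right) \left(-3 + x\right) = \left(10 - 5 C\right) \left(-3 + x\right) = \left(-3 + x\right) \left(10 - 5 C\right)$)
$\left(-6480 - 77 \left(-78 - 108\right)\right) \left(R + d{\left(-141,l{\left(11 \right)} \right)}\right) = \left(-6480 - 77 \left(-78 - 108\right)\right) \left(-35305 + \left(-30 + 10 \left(-141\right) + 15 \left(-6\right) - \left(-30\right) \left(-141\right)\right)\right) = \left(-6480 - -14322\right) \left(-35305 - 5760\right) = \left(-6480 + 14322\right) \left(-35305 - 5760\right) = 7842 \left(-41065\right) = -322031730$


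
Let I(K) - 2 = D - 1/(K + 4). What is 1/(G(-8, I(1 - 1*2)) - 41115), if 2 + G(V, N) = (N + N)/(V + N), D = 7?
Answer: -1/41091 ≈ -2.4336e-5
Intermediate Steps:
I(K) = 9 - 1/(4 + K) (I(K) = 2 + (7 - 1/(K + 4)) = 2 + (7 - 1/(4 + K)) = 9 - 1/(4 + K))
G(V, N) = -2 + 2*N/(N + V) (G(V, N) = -2 + (N + N)/(V + N) = -2 + (2*N)/(N + V) = -2 + 2*N/(N + V))
1/(G(-8, I(1 - 1*2)) - 41115) = 1/(-2*(-8)/((35 + 9*(1 - 1*2))/(4 + (1 - 1*2)) - 8) - 41115) = 1/(-2*(-8)/((35 + 9*(1 - 2))/(4 + (1 - 2)) - 8) - 41115) = 1/(-2*(-8)/((35 + 9*(-1))/(4 - 1) - 8) - 41115) = 1/(-2*(-8)/((35 - 9)/3 - 8) - 41115) = 1/(-2*(-8)/((1/3)*26 - 8) - 41115) = 1/(-2*(-8)/(26/3 - 8) - 41115) = 1/(-2*(-8)/2/3 - 41115) = 1/(-2*(-8)*3/2 - 41115) = 1/(24 - 41115) = 1/(-41091) = -1/41091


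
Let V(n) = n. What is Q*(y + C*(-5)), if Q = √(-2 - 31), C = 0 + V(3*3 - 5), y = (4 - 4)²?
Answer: -20*I*√33 ≈ -114.89*I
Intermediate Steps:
y = 0 (y = 0² = 0)
C = 4 (C = 0 + (3*3 - 5) = 0 + (9 - 5) = 0 + 4 = 4)
Q = I*√33 (Q = √(-33) = I*√33 ≈ 5.7446*I)
Q*(y + C*(-5)) = (I*√33)*(0 + 4*(-5)) = (I*√33)*(0 - 20) = (I*√33)*(-20) = -20*I*√33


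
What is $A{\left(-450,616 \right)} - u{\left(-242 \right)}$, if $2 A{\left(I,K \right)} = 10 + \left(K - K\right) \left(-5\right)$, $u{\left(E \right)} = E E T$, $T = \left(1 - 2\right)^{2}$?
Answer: $-58559$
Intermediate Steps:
$T = 1$ ($T = \left(-1\right)^{2} = 1$)
$u{\left(E \right)} = E^{2}$ ($u{\left(E \right)} = E E 1 = E^{2} \cdot 1 = E^{2}$)
$A{\left(I,K \right)} = 5$ ($A{\left(I,K \right)} = \frac{10 + \left(K - K\right) \left(-5\right)}{2} = \frac{10 + 0 \left(-5\right)}{2} = \frac{10 + 0}{2} = \frac{1}{2} \cdot 10 = 5$)
$A{\left(-450,616 \right)} - u{\left(-242 \right)} = 5 - \left(-242\right)^{2} = 5 - 58564 = -58559$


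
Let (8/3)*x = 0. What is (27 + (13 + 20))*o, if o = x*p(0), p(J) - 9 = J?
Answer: 0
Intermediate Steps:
p(J) = 9 + J
x = 0 (x = (3/8)*0 = 0)
o = 0 (o = 0*(9 + 0) = 0*9 = 0)
(27 + (13 + 20))*o = (27 + (13 + 20))*0 = (27 + 33)*0 = 60*0 = 0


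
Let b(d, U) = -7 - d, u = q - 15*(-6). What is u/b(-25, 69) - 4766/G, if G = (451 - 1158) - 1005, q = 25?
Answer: 70667/7704 ≈ 9.1728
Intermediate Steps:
G = -1712 (G = -707 - 1005 = -1712)
u = 115 (u = 25 - 15*(-6) = 25 + 90 = 115)
u/b(-25, 69) - 4766/G = 115/(-7 - 1*(-25)) - 4766/(-1712) = 115/(-7 + 25) - 4766*(-1/1712) = 115/18 + 2383/856 = 70667/7704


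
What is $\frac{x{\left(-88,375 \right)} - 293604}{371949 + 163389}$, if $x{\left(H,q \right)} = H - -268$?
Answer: $- \frac{48904}{89223} \approx -0.54811$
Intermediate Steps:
$x{\left(H,q \right)} = 268 + H$ ($x{\left(H,q \right)} = H + 268 = 268 + H$)
$\frac{x{\left(-88,375 \right)} - 293604}{371949 + 163389} = \frac{\left(268 - 88\right) - 293604}{371949 + 163389} = \frac{180 - 293604}{535338} = \left(-293424\right) \frac{1}{535338} = - \frac{48904}{89223}$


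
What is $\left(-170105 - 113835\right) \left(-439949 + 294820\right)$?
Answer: $41207928260$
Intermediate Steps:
$\left(-170105 - 113835\right) \left(-439949 + 294820\right) = \left(-283940\right) \left(-145129\right) = 41207928260$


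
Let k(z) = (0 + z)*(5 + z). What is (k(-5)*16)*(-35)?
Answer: 0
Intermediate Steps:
k(z) = z*(5 + z)
(k(-5)*16)*(-35) = (-5*(5 - 5)*16)*(-35) = (-5*0*16)*(-35) = (0*16)*(-35) = 0*(-35) = 0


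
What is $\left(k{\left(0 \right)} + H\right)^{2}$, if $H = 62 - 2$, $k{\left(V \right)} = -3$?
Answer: $3249$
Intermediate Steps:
$H = 60$
$\left(k{\left(0 \right)} + H\right)^{2} = \left(-3 + 60\right)^{2} = 57^{2} = 3249$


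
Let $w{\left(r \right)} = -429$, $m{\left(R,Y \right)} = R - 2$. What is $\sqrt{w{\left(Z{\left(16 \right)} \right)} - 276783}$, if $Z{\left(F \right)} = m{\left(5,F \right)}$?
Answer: $2 i \sqrt{69303} \approx 526.51 i$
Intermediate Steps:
$m{\left(R,Y \right)} = -2 + R$
$Z{\left(F \right)} = 3$ ($Z{\left(F \right)} = -2 + 5 = 3$)
$\sqrt{w{\left(Z{\left(16 \right)} \right)} - 276783} = \sqrt{-429 - 276783} = \sqrt{-277212} = 2 i \sqrt{69303}$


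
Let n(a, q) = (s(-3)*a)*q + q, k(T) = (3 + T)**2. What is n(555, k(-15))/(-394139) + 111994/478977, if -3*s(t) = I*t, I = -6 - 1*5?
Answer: 465150490718/188783515803 ≈ 2.4639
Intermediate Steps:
I = -11 (I = -6 - 5 = -11)
s(t) = 11*t/3 (s(t) = -(-11)*t/3 = 11*t/3)
n(a, q) = q - 11*a*q (n(a, q) = (((11/3)*(-3))*a)*q + q = (-11*a)*q + q = -11*a*q + q = q - 11*a*q)
n(555, k(-15))/(-394139) + 111994/478977 = ((3 - 15)**2*(1 - 11*555))/(-394139) + 111994/478977 = ((-12)**2*(1 - 6105))*(-1/394139) + 111994*(1/478977) = (144*(-6104))*(-1/394139) + 111994/478977 = -878976*(-1/394139) + 111994/478977 = 878976/394139 + 111994/478977 = 465150490718/188783515803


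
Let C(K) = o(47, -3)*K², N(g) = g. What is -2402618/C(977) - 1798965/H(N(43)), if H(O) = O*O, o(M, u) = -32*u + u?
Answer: -159700718851787/164137943253 ≈ -972.97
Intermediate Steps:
o(M, u) = -31*u
C(K) = 93*K² (C(K) = (-31*(-3))*K² = 93*K²)
H(O) = O²
-2402618/C(977) - 1798965/H(N(43)) = -2402618/(93*977²) - 1798965/(43²) = -2402618/(93*954529) - 1798965/1849 = -2402618/88771197 - 1798965*1/1849 = -2402618*1/88771197 - 1798965/1849 = -2402618/88771197 - 1798965/1849 = -159700718851787/164137943253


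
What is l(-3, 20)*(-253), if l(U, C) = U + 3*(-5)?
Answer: 4554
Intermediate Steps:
l(U, C) = -15 + U (l(U, C) = U - 15 = -15 + U)
l(-3, 20)*(-253) = (-15 - 3)*(-253) = -18*(-253) = 4554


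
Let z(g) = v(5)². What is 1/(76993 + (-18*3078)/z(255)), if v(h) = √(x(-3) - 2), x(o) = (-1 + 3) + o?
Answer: 1/95461 ≈ 1.0475e-5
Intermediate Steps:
x(o) = 2 + o
v(h) = I*√3 (v(h) = √((2 - 3) - 2) = √(-1 - 2) = √(-3) = I*√3)
z(g) = -3 (z(g) = (I*√3)² = -3)
1/(76993 + (-18*3078)/z(255)) = 1/(76993 - 18*3078/(-3)) = 1/(76993 - 55404*(-⅓)) = 1/(76993 + 18468) = 1/95461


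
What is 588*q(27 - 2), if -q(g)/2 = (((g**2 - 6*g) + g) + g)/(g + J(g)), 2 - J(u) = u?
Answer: -308700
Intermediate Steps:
J(u) = 2 - u
q(g) = -g**2 + 4*g (q(g) = -2*(((g**2 - 6*g) + g) + g)/(g + (2 - g)) = -2*((g**2 - 5*g) + g)/2 = -2*(g**2 - 4*g)/2 = -2*(g**2/2 - 2*g) = -g**2 + 4*g)
588*q(27 - 2) = 588*((27 - 2)*(4 - (27 - 2))) = 588*(25*(4 - 1*25)) = 588*(25*(4 - 25)) = 588*(25*(-21)) = 588*(-525) = -308700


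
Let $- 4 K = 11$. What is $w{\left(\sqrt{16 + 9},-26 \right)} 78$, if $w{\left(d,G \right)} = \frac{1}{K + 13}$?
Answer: $\frac{312}{41} \approx 7.6098$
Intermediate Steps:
$K = - \frac{11}{4}$ ($K = \left(- \frac{1}{4}\right) 11 = - \frac{11}{4} \approx -2.75$)
$w{\left(d,G \right)} = \frac{4}{41}$ ($w{\left(d,G \right)} = \frac{1}{- \frac{11}{4} + 13} = \frac{1}{\frac{41}{4}} = \frac{4}{41}$)
$w{\left(\sqrt{16 + 9},-26 \right)} 78 = \frac{4}{41} \cdot 78 = \frac{312}{41}$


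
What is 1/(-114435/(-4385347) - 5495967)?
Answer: -4385347/24101722281114 ≈ -1.8195e-7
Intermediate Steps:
1/(-114435/(-4385347) - 5495967) = 1/(-114435*(-1/4385347) - 5495967) = 1/(114435/4385347 - 5495967) = 1/(-24101722281114/4385347) = -4385347/24101722281114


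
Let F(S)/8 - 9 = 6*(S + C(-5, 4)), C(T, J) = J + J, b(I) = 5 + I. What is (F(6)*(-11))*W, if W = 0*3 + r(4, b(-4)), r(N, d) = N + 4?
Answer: -65472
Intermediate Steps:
r(N, d) = 4 + N
C(T, J) = 2*J
F(S) = 456 + 48*S (F(S) = 72 + 8*(6*(S + 2*4)) = 72 + 8*(6*(S + 8)) = 72 + 8*(6*(8 + S)) = 72 + 8*(48 + 6*S) = 72 + (384 + 48*S) = 456 + 48*S)
W = 8 (W = 0*3 + (4 + 4) = 0 + 8 = 8)
(F(6)*(-11))*W = ((456 + 48*6)*(-11))*8 = ((456 + 288)*(-11))*8 = (744*(-11))*8 = -8184*8 = -65472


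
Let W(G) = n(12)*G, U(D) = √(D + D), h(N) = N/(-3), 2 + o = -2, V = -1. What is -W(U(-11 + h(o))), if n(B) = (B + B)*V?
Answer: 8*I*√174 ≈ 105.53*I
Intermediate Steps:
o = -4 (o = -2 - 2 = -4)
n(B) = -2*B (n(B) = (B + B)*(-1) = (2*B)*(-1) = -2*B)
h(N) = -N/3 (h(N) = N*(-⅓) = -N/3)
U(D) = √2*√D (U(D) = √(2*D) = √2*√D)
W(G) = -24*G (W(G) = (-2*12)*G = -24*G)
-W(U(-11 + h(o))) = -(-24)*√2*√(-11 - ⅓*(-4)) = -(-24)*√2*√(-11 + 4/3) = -(-24)*√2*√(-29/3) = -(-24)*√2*(I*√87/3) = -(-24)*I*√174/3 = -(-8)*I*√174 = 8*I*√174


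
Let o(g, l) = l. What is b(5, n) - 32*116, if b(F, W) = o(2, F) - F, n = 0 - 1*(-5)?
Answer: -3712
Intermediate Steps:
n = 5 (n = 0 + 5 = 5)
b(F, W) = 0 (b(F, W) = F - F = 0)
b(5, n) - 32*116 = 0 - 32*116 = 0 - 3712 = -3712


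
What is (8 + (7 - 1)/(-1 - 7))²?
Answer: 841/16 ≈ 52.563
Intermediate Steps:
(8 + (7 - 1)/(-1 - 7))² = (8 + 6/(-8))² = (8 + 6*(-⅛))² = (8 - ¾)² = (29/4)² = 841/16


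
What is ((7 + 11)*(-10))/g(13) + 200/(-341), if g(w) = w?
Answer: -63980/4433 ≈ -14.433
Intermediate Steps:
((7 + 11)*(-10))/g(13) + 200/(-341) = ((7 + 11)*(-10))/13 + 200/(-341) = (18*(-10))*(1/13) + 200*(-1/341) = -180*1/13 - 200/341 = -180/13 - 200/341 = -63980/4433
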